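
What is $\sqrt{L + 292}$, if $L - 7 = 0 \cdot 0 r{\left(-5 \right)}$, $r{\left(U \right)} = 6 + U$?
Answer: $\sqrt{299} \approx 17.292$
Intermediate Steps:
$L = 7$ ($L = 7 + 0 \cdot 0 \left(6 - 5\right) = 7 + 0 \cdot 1 = 7 + 0 = 7$)
$\sqrt{L + 292} = \sqrt{7 + 292} = \sqrt{299}$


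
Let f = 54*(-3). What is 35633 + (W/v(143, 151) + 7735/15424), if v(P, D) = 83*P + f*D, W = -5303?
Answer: 6921334715783/194234432 ≈ 35634.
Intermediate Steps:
f = -162
v(P, D) = -162*D + 83*P (v(P, D) = 83*P - 162*D = -162*D + 83*P)
35633 + (W/v(143, 151) + 7735/15424) = 35633 + (-5303/(-162*151 + 83*143) + 7735/15424) = 35633 + (-5303/(-24462 + 11869) + 7735*(1/15424)) = 35633 + (-5303/(-12593) + 7735/15424) = 35633 + (-5303*(-1/12593) + 7735/15424) = 35633 + (5303/12593 + 7735/15424) = 35633 + 179200327/194234432 = 6921334715783/194234432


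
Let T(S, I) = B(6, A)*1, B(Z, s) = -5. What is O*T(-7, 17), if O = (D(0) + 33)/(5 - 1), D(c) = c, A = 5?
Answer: -165/4 ≈ -41.250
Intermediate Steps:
T(S, I) = -5 (T(S, I) = -5*1 = -5)
O = 33/4 (O = (0 + 33)/(5 - 1) = 33/4 ≈ 8.2500)
O*T(-7, 17) = (33/4)*(-5) = -165/4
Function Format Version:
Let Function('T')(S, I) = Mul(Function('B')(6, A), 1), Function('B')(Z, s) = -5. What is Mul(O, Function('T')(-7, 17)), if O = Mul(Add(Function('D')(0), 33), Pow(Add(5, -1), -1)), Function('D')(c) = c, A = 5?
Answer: Rational(-165, 4) ≈ -41.250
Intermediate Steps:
Function('T')(S, I) = -5 (Function('T')(S, I) = Mul(-5, 1) = -5)
O = Rational(33, 4) (O = Mul(Add(0, 33), Pow(Add(5, -1), -1)) = Mul(33, Pow(4, -1)) = Mul(33, Rational(1, 4)) = Rational(33, 4) ≈ 8.2500)
Mul(O, Function('T')(-7, 17)) = Mul(Rational(33, 4), -5) = Rational(-165, 4)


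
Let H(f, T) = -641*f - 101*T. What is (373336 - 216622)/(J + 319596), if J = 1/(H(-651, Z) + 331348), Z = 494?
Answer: 109503123930/223316107021 ≈ 0.49035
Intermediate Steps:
J = 1/698745 (J = 1/((-641*(-651) - 101*494) + 331348) = 1/((417291 - 49894) + 331348) = 1/(367397 + 331348) = 1/698745 ≈ 1.4311e-6)
(373336 - 216622)/(J + 319596) = (373336 - 216622)/(1/698745 + 319596) = 156714/(223316107021/698745) = 156714*(698745/223316107021) = 109503123930/223316107021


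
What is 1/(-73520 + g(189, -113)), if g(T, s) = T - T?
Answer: -1/73520 ≈ -1.3602e-5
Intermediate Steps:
g(T, s) = 0
1/(-73520 + g(189, -113)) = 1/(-73520 + 0) = 1/(-73520) = -1/73520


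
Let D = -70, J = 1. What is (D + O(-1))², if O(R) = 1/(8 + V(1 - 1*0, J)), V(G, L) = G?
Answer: 395641/81 ≈ 4884.5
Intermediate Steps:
O(R) = ⅑ (O(R) = 1/(8 + (1 - 1*0)) = 1/(8 + (1 + 0)) = 1/(8 + 1) = 1/9 = ⅑)
(D + O(-1))² = (-70 + ⅑)² = (-629/9)² = 395641/81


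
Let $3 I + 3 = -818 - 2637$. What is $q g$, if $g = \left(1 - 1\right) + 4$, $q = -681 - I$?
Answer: $\frac{5660}{3} \approx 1886.7$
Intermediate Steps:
$I = - \frac{3458}{3}$ ($I = -1 + \frac{-818 - 2637}{3} = -1 + \frac{1}{3} \left(-3455\right) = -1 - \frac{3455}{3} = - \frac{3458}{3} \approx -1152.7$)
$q = \frac{1415}{3}$ ($q = -681 - - \frac{3458}{3} = -681 + \frac{3458}{3} = \frac{1415}{3} \approx 471.67$)
$g = 4$ ($g = 0 + 4 = 4$)
$q g = \frac{1415}{3} \cdot 4 = \frac{5660}{3}$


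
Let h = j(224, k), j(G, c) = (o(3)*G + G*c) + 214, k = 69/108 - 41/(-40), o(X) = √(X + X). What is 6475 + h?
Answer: 317777/45 + 224*√6 ≈ 7610.4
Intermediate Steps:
o(X) = √2*√X (o(X) = √(2*X) = √2*√X)
k = 599/360 (k = 69*(1/108) - 41*(-1/40) = 23/36 + 41/40 = 599/360 ≈ 1.6639)
j(G, c) = 214 + G*c + G*√6 (j(G, c) = ((√2*√3)*G + G*c) + 214 = (√6*G + G*c) + 214 = (G*√6 + G*c) + 214 = (G*c + G*√6) + 214 = 214 + G*c + G*√6)
h = 26402/45 + 224*√6 (h = 214 + 224*(599/360) + 224*√6 = 214 + 16772/45 + 224*√6 = 26402/45 + 224*√6 ≈ 1135.4)
6475 + h = 6475 + (26402/45 + 224*√6) = 317777/45 + 224*√6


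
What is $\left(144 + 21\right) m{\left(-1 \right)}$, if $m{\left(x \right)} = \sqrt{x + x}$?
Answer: $165 i \sqrt{2} \approx 233.35 i$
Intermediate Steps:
$m{\left(x \right)} = \sqrt{2} \sqrt{x}$ ($m{\left(x \right)} = \sqrt{2 x} = \sqrt{2} \sqrt{x}$)
$\left(144 + 21\right) m{\left(-1 \right)} = \left(144 + 21\right) \sqrt{2} \sqrt{-1} = 165 \sqrt{2} i = 165 i \sqrt{2}$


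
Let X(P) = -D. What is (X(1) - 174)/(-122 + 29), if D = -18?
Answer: 52/31 ≈ 1.6774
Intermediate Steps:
X(P) = 18 (X(P) = -1*(-18) = 18)
(X(1) - 174)/(-122 + 29) = (18 - 174)/(-122 + 29) = -156/(-93) = -156*(-1/93) = 52/31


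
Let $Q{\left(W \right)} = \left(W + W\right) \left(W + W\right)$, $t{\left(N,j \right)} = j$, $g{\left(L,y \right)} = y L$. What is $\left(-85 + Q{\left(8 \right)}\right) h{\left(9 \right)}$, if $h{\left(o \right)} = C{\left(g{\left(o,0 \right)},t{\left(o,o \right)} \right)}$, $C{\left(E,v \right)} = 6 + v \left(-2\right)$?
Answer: $-2052$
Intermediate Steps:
$g{\left(L,y \right)} = L y$
$C{\left(E,v \right)} = 6 - 2 v$
$h{\left(o \right)} = 6 - 2 o$
$Q{\left(W \right)} = 4 W^{2}$ ($Q{\left(W \right)} = 2 W 2 W = 4 W^{2}$)
$\left(-85 + Q{\left(8 \right)}\right) h{\left(9 \right)} = \left(-85 + 4 \cdot 8^{2}\right) \left(6 - 18\right) = \left(-85 + 4 \cdot 64\right) \left(6 - 18\right) = \left(-85 + 256\right) \left(-12\right) = 171 \left(-12\right) = -2052$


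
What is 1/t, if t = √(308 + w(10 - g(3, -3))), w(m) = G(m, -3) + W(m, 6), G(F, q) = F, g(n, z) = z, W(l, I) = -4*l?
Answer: √269/269 ≈ 0.060971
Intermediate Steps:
w(m) = -3*m (w(m) = m - 4*m = -3*m)
t = √269 (t = √(308 - 3*(10 - 1*(-3))) = √(308 - 3*(10 + 3)) = √(308 - 3*13) = √(308 - 39) = √269 ≈ 16.401)
1/t = 1/(√269) = √269/269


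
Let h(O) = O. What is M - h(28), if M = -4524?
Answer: -4552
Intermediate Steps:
M - h(28) = -4524 - 1*28 = -4524 - 28 = -4552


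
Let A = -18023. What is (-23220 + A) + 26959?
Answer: -14284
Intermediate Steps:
(-23220 + A) + 26959 = (-23220 - 18023) + 26959 = -41243 + 26959 = -14284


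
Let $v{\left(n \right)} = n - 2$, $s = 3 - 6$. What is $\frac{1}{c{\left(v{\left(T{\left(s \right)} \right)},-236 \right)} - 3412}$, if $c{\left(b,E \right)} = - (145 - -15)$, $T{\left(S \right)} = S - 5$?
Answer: $- \frac{1}{3572} \approx -0.00027996$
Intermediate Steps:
$s = -3$ ($s = 3 - 6 = -3$)
$T{\left(S \right)} = -5 + S$
$v{\left(n \right)} = -2 + n$ ($v{\left(n \right)} = n - 2 = -2 + n$)
$c{\left(b,E \right)} = -160$ ($c{\left(b,E \right)} = - (145 + 15) = \left(-1\right) 160 = -160$)
$\frac{1}{c{\left(v{\left(T{\left(s \right)} \right)},-236 \right)} - 3412} = \frac{1}{-160 - 3412} = \frac{1}{-3572} = - \frac{1}{3572}$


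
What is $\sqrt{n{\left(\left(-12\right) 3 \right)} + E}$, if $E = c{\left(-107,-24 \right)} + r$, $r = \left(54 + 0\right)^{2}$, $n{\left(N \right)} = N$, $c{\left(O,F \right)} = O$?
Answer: $\sqrt{2773} \approx 52.659$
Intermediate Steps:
$r = 2916$ ($r = 54^{2} = 2916$)
$E = 2809$ ($E = -107 + 2916 = 2809$)
$\sqrt{n{\left(\left(-12\right) 3 \right)} + E} = \sqrt{\left(-12\right) 3 + 2809} = \sqrt{-36 + 2809} = \sqrt{2773}$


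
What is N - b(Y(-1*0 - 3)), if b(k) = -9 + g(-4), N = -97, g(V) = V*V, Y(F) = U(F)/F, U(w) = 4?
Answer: -104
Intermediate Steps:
Y(F) = 4/F
g(V) = V**2
b(k) = 7 (b(k) = -9 + (-4)**2 = -9 + 16 = 7)
N - b(Y(-1*0 - 3)) = -97 - 1*7 = -97 - 7 = -104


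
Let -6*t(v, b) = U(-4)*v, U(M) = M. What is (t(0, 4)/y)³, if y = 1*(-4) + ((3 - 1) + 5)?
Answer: 0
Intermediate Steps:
t(v, b) = 2*v/3 (t(v, b) = -(-2)*v/3 = 2*v/3)
y = 3 (y = -4 + (2 + 5) = -4 + 7 = 3)
(t(0, 4)/y)³ = (((⅔)*0)/3)³ = (0*(⅓))³ = 0³ = 0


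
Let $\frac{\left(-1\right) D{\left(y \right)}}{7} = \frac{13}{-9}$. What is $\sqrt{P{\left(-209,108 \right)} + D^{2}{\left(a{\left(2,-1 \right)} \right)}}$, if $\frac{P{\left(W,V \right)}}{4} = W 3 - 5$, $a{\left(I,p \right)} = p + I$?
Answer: $\frac{i \sqrt{196487}}{9} \approx 49.252 i$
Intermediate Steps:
$a{\left(I,p \right)} = I + p$
$D{\left(y \right)} = \frac{91}{9}$ ($D{\left(y \right)} = - 7 \frac{13}{-9} = - 7 \cdot 13 \left(- \frac{1}{9}\right) = \left(-7\right) \left(- \frac{13}{9}\right) = \frac{91}{9}$)
$P{\left(W,V \right)} = -20 + 12 W$ ($P{\left(W,V \right)} = 4 \left(W 3 - 5\right) = 4 \left(3 W - 5\right) = 4 \left(-5 + 3 W\right) = -20 + 12 W$)
$\sqrt{P{\left(-209,108 \right)} + D^{2}{\left(a{\left(2,-1 \right)} \right)}} = \sqrt{\left(-20 + 12 \left(-209\right)\right) + \left(\frac{91}{9}\right)^{2}} = \sqrt{\left(-20 - 2508\right) + \frac{8281}{81}} = \sqrt{-2528 + \frac{8281}{81}} = \sqrt{- \frac{196487}{81}} = \frac{i \sqrt{196487}}{9}$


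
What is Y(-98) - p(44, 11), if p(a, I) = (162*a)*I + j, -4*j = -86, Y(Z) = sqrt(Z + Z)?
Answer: -156859/2 + 14*I ≈ -78430.0 + 14.0*I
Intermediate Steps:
Y(Z) = sqrt(2)*sqrt(Z) (Y(Z) = sqrt(2*Z) = sqrt(2)*sqrt(Z))
j = 43/2 (j = -1/4*(-86) = 43/2 ≈ 21.500)
p(a, I) = 43/2 + 162*I*a (p(a, I) = (162*a)*I + 43/2 = 162*I*a + 43/2 = 43/2 + 162*I*a)
Y(-98) - p(44, 11) = sqrt(2)*sqrt(-98) - (43/2 + 162*11*44) = sqrt(2)*(7*I*sqrt(2)) - (43/2 + 78408) = 14*I - 1*156859/2 = 14*I - 156859/2 = -156859/2 + 14*I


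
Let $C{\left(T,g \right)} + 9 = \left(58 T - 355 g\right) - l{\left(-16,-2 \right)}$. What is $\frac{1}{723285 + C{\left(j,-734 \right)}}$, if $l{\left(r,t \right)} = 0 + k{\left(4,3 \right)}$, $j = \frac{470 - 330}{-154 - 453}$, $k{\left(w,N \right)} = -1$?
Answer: $\frac{607}{597187009} \approx 1.0164 \cdot 10^{-6}$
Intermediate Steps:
$j = - \frac{140}{607}$ ($j = \frac{140}{-607} = 140 \left(- \frac{1}{607}\right) = - \frac{140}{607} \approx -0.23064$)
$l{\left(r,t \right)} = -1$ ($l{\left(r,t \right)} = 0 - 1 = -1$)
$C{\left(T,g \right)} = -8 - 355 g + 58 T$ ($C{\left(T,g \right)} = -9 - \left(-1 - 58 T + 355 g\right) = -9 + \left(\left(- 355 g + 58 T\right) + 1\right) = -9 + \left(1 - 355 g + 58 T\right) = -8 - 355 g + 58 T$)
$\frac{1}{723285 + C{\left(j,-734 \right)}} = \frac{1}{723285 - - \frac{158153014}{607}} = \frac{1}{723285 + \frac{158153014}{607}} = \frac{1}{\frac{597187009}{607}} = \frac{607}{597187009}$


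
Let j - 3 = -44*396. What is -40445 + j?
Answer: -57866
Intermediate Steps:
j = -17421 (j = 3 - 44*396 = 3 - 17424 = -17421)
-40445 + j = -40445 - 17421 = -57866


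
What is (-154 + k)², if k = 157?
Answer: 9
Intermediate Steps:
(-154 + k)² = (-154 + 157)² = 3² = 9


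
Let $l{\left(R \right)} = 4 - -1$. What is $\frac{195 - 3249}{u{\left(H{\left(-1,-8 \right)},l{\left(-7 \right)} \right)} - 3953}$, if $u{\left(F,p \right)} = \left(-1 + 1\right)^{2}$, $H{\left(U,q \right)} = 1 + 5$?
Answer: $\frac{3054}{3953} \approx 0.77258$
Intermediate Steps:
$H{\left(U,q \right)} = 6$
$l{\left(R \right)} = 5$ ($l{\left(R \right)} = 4 + 1 = 5$)
$u{\left(F,p \right)} = 0$ ($u{\left(F,p \right)} = 0^{2} = 0$)
$\frac{195 - 3249}{u{\left(H{\left(-1,-8 \right)},l{\left(-7 \right)} \right)} - 3953} = \frac{195 - 3249}{0 - 3953} = - \frac{3054}{-3953} = \left(-3054\right) \left(- \frac{1}{3953}\right) = \frac{3054}{3953}$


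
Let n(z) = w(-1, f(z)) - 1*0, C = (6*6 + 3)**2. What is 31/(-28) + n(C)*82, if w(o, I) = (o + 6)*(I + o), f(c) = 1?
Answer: -31/28 ≈ -1.1071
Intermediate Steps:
C = 1521 (C = (36 + 3)**2 = 39**2 = 1521)
w(o, I) = (6 + o)*(I + o)
n(z) = 0 (n(z) = ((-1)**2 + 6*1 + 6*(-1) + 1*(-1)) - 1*0 = (1 + 6 - 6 - 1) + 0 = 0 + 0 = 0)
31/(-28) + n(C)*82 = 31/(-28) + 0*82 = 31*(-1/28) + 0 = -31/28 + 0 = -31/28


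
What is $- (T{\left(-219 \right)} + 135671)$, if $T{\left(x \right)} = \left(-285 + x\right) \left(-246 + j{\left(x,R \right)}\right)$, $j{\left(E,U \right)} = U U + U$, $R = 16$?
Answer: $-122567$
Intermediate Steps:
$j{\left(E,U \right)} = U + U^{2}$ ($j{\left(E,U \right)} = U^{2} + U = U + U^{2}$)
$T{\left(x \right)} = -7410 + 26 x$ ($T{\left(x \right)} = \left(-285 + x\right) \left(-246 + 16 \left(1 + 16\right)\right) = \left(-285 + x\right) \left(-246 + 16 \cdot 17\right) = \left(-285 + x\right) \left(-246 + 272\right) = \left(-285 + x\right) 26 = -7410 + 26 x$)
$- (T{\left(-219 \right)} + 135671) = - (\left(-7410 + 26 \left(-219\right)\right) + 135671) = - (\left(-7410 - 5694\right) + 135671) = - (-13104 + 135671) = \left(-1\right) 122567 = -122567$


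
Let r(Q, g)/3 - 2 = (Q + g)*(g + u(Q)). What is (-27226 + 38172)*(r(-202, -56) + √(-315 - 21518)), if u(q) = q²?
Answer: -345225302916 + 10946*I*√21833 ≈ -3.4523e+11 + 1.6174e+6*I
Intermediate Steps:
r(Q, g) = 6 + 3*(Q + g)*(g + Q²) (r(Q, g) = 6 + 3*((Q + g)*(g + Q²)) = 6 + 3*(Q + g)*(g + Q²))
(-27226 + 38172)*(r(-202, -56) + √(-315 - 21518)) = (-27226 + 38172)*((6 + 3*(-202)³ + 3*(-56)² + 3*(-202)*(-56) + 3*(-56)*(-202)²) + √(-315 - 21518)) = 10946*((6 + 3*(-8242408) + 3*3136 + 33936 + 3*(-56)*40804) + √(-21833)) = 10946*((6 - 24727224 + 9408 + 33936 - 6855072) + I*√21833) = 10946*(-31538946 + I*√21833) = -345225302916 + 10946*I*√21833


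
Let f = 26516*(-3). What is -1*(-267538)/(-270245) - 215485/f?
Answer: 36951631001/21497449260 ≈ 1.7189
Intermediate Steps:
f = -79548
-1*(-267538)/(-270245) - 215485/f = -1*(-267538)/(-270245) - 215485/(-79548) = 267538*(-1/270245) - 215485*(-1/79548) = -267538/270245 + 215485/79548 = 36951631001/21497449260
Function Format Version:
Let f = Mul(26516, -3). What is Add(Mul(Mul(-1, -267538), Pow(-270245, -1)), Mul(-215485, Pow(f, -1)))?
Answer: Rational(36951631001, 21497449260) ≈ 1.7189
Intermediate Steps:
f = -79548
Add(Mul(Mul(-1, -267538), Pow(-270245, -1)), Mul(-215485, Pow(f, -1))) = Add(Mul(Mul(-1, -267538), Pow(-270245, -1)), Mul(-215485, Pow(-79548, -1))) = Add(Mul(267538, Rational(-1, 270245)), Mul(-215485, Rational(-1, 79548))) = Add(Rational(-267538, 270245), Rational(215485, 79548)) = Rational(36951631001, 21497449260)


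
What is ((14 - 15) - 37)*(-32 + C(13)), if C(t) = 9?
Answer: 874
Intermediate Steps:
((14 - 15) - 37)*(-32 + C(13)) = ((14 - 15) - 37)*(-32 + 9) = (-1 - 37)*(-23) = -38*(-23) = 874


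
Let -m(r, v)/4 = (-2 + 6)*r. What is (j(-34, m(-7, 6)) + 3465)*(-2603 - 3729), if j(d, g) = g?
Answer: -22649564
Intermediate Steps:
m(r, v) = -16*r (m(r, v) = -4*(-2 + 6)*r = -16*r)
(j(-34, m(-7, 6)) + 3465)*(-2603 - 3729) = (-16*(-7) + 3465)*(-2603 - 3729) = (112 + 3465)*(-6332) = 3577*(-6332) = -22649564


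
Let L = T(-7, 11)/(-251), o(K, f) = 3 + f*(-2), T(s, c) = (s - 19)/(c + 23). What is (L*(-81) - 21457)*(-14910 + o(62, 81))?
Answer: 1379688586968/4267 ≈ 3.2334e+8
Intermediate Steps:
T(s, c) = (-19 + s)/(23 + c)
o(K, f) = 3 - 2*f
L = 13/4267 (L = ((-19 - 7)/(23 + 11))/(-251) = (-26/34)*(-1/251) = ((1/34)*(-26))*(-1/251) = -13/17*(-1/251) = 13/4267 ≈ 0.0030466)
(L*(-81) - 21457)*(-14910 + o(62, 81)) = ((13/4267)*(-81) - 21457)*(-14910 + (3 - 2*81)) = (-1053/4267 - 21457)*(-14910 + (3 - 162)) = -91558072*(-14910 - 159)/4267 = -91558072/4267*(-15069) = 1379688586968/4267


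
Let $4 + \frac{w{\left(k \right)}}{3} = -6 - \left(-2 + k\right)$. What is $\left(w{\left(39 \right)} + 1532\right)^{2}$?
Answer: $1934881$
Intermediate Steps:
$w{\left(k \right)} = -24 - 3 k$ ($w{\left(k \right)} = -12 + 3 \left(-6 - \left(-2 + k\right)\right) = -12 + 3 \left(-4 - k\right) = -12 - \left(12 + 3 k\right) = -24 - 3 k$)
$\left(w{\left(39 \right)} + 1532\right)^{2} = \left(\left(-24 - 117\right) + 1532\right)^{2} = \left(-141 + 1532\right)^{2} = 1391^{2} = 1934881$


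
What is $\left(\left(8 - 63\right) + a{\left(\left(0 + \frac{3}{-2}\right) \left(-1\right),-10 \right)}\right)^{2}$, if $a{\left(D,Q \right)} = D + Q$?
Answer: $\frac{16129}{4} \approx 4032.3$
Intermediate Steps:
$\left(\left(8 - 63\right) + a{\left(\left(0 + \frac{3}{-2}\right) \left(-1\right),-10 \right)}\right)^{2} = \left(\left(8 - 63\right) - \left(10 - \left(0 + \frac{3}{-2}\right) \left(-1\right)\right)\right)^{2} = \left(\left(8 - 63\right) - \left(10 - \left(0 + 3 \left(- \frac{1}{2}\right)\right) \left(-1\right)\right)\right)^{2} = \left(-55 - \left(10 - \left(0 - \frac{3}{2}\right) \left(-1\right)\right)\right)^{2} = \left(-55 - \frac{17}{2}\right)^{2} = \left(- \frac{127}{2}\right)^{2} = \frac{16129}{4}$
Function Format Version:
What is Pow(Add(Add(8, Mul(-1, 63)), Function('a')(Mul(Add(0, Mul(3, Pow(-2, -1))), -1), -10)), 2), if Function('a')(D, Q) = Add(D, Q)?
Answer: Rational(16129, 4) ≈ 4032.3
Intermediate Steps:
Pow(Add(Add(8, Mul(-1, 63)), Function('a')(Mul(Add(0, Mul(3, Pow(-2, -1))), -1), -10)), 2) = Pow(Add(Add(8, Mul(-1, 63)), Add(Mul(Add(0, Mul(3, Pow(-2, -1))), -1), -10)), 2) = Pow(Add(Add(8, -63), Add(Mul(Add(0, Mul(3, Rational(-1, 2))), -1), -10)), 2) = Pow(Add(-55, Add(Mul(Add(0, Rational(-3, 2)), -1), -10)), 2) = Pow(Add(-55, Add(Mul(Rational(-3, 2), -1), -10)), 2) = Pow(Add(-55, Add(Rational(3, 2), -10)), 2) = Pow(Add(-55, Rational(-17, 2)), 2) = Pow(Rational(-127, 2), 2) = Rational(16129, 4)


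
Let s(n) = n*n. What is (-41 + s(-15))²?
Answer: 33856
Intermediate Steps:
s(n) = n²
(-41 + s(-15))² = (-41 + (-15)²)² = (-41 + 225)² = 184² = 33856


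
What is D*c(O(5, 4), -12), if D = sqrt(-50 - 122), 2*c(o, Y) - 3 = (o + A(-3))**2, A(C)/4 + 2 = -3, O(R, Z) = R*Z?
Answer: 3*I*sqrt(43) ≈ 19.672*I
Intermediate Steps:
A(C) = -20 (A(C) = -8 + 4*(-3) = -8 - 12 = -20)
c(o, Y) = 3/2 + (-20 + o)**2/2 (c(o, Y) = 3/2 + (o - 20)**2/2 = 3/2 + (-20 + o)**2/2)
D = 2*I*sqrt(43) (D = sqrt(-172) = 2*I*sqrt(43) ≈ 13.115*I)
D*c(O(5, 4), -12) = (2*I*sqrt(43))*(3/2 + (-20 + 5*4)**2/2) = (2*I*sqrt(43))*(3/2 + (-20 + 20)**2/2) = (2*I*sqrt(43))*(3/2 + (1/2)*0**2) = (2*I*sqrt(43))*(3/2 + (1/2)*0) = (2*I*sqrt(43))*(3/2 + 0) = (2*I*sqrt(43))*(3/2) = 3*I*sqrt(43)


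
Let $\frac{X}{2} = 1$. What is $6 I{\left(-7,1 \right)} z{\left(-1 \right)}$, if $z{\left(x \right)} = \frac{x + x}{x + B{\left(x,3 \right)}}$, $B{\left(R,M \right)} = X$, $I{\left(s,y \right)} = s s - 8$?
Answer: $-492$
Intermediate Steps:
$X = 2$ ($X = 2 \cdot 1 = 2$)
$I{\left(s,y \right)} = -8 + s^{2}$ ($I{\left(s,y \right)} = s^{2} - 8 = -8 + s^{2}$)
$B{\left(R,M \right)} = 2$
$z{\left(x \right)} = \frac{2 x}{2 + x}$ ($z{\left(x \right)} = \frac{x + x}{x + 2} = \frac{2 x}{2 + x}$)
$6 I{\left(-7,1 \right)} z{\left(-1 \right)} = 6 \left(-8 + \left(-7\right)^{2}\right) 2 \left(-1\right) \frac{1}{2 - 1} = 6 \left(-8 + 49\right) 2 \left(-1\right) 1^{-1} = 6 \cdot 41 \cdot 2 \left(-1\right) 1 = 6 \cdot 41 \left(-2\right) = 6 \left(-82\right) = -492$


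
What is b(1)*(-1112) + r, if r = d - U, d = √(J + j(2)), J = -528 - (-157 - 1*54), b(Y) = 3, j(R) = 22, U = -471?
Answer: -2865 + I*√295 ≈ -2865.0 + 17.176*I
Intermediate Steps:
J = -317 (J = -528 - (-157 - 54) = -528 - 1*(-211) = -528 + 211 = -317)
d = I*√295 (d = √(-317 + 22) = √(-295) = I*√295 ≈ 17.176*I)
r = 471 + I*√295 (r = I*√295 - 1*(-471) = I*√295 + 471 = 471 + I*√295 ≈ 471.0 + 17.176*I)
b(1)*(-1112) + r = 3*(-1112) + (471 + I*√295) = -3336 + (471 + I*√295) = -2865 + I*√295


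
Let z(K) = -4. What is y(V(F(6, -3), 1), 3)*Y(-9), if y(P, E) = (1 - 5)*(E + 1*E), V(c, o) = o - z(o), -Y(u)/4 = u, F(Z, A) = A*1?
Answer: -864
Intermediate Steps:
F(Z, A) = A
Y(u) = -4*u
V(c, o) = 4 + o (V(c, o) = o - 1*(-4) = o + 4 = 4 + o)
y(P, E) = -8*E (y(P, E) = -4*(E + E) = -8*E)
y(V(F(6, -3), 1), 3)*Y(-9) = (-8*3)*(-4*(-9)) = -24*36 = -864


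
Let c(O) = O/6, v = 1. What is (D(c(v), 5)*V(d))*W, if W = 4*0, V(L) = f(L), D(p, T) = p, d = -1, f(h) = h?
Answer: 0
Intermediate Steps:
c(O) = O/6 (c(O) = O*(⅙) = O/6)
V(L) = L
W = 0
(D(c(v), 5)*V(d))*W = (((⅙)*1)*(-1))*0 = ((⅙)*(-1))*0 = -⅙*0 = 0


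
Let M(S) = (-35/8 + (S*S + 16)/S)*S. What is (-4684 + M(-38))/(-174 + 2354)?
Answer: -12231/8720 ≈ -1.4026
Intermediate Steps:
M(S) = S*(-35/8 + (16 + S²)/S) (M(S) = (-35*⅛ + (S² + 16)/S)*S = (-35/8 + (16 + S²)/S)*S = S*(-35/8 + (16 + S²)/S))
(-4684 + M(-38))/(-174 + 2354) = (-4684 + (16 + (-38)² - 35/8*(-38)))/(-174 + 2354) = (-4684 + (16 + 1444 + 665/4))/2180 = (-4684 + 6505/4)*(1/2180) = -12231/4*1/2180 = -12231/8720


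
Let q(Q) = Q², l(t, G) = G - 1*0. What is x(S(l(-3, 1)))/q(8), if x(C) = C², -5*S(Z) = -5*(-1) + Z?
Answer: 9/400 ≈ 0.022500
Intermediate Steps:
l(t, G) = G (l(t, G) = G + 0 = G)
S(Z) = -1 - Z/5 (S(Z) = -(-5*(-1) + Z)/5 = -(5 + Z)/5 = -1 - Z/5)
x(S(l(-3, 1)))/q(8) = (-1 - ⅕*1)²/(8²) = (-1 - ⅕)²/64 = (-6/5)²*(1/64) = (36/25)*(1/64) = 9/400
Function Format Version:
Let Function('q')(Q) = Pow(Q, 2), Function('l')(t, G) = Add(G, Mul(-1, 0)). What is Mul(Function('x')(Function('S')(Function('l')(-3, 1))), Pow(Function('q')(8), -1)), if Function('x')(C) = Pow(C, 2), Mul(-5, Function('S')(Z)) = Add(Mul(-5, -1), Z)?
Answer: Rational(9, 400) ≈ 0.022500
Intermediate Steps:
Function('l')(t, G) = G (Function('l')(t, G) = Add(G, 0) = G)
Function('S')(Z) = Add(-1, Mul(Rational(-1, 5), Z)) (Function('S')(Z) = Mul(Rational(-1, 5), Add(Mul(-5, -1), Z)) = Mul(Rational(-1, 5), Add(5, Z)) = Add(-1, Mul(Rational(-1, 5), Z)))
Mul(Function('x')(Function('S')(Function('l')(-3, 1))), Pow(Function('q')(8), -1)) = Mul(Pow(Add(-1, Mul(Rational(-1, 5), 1)), 2), Pow(Pow(8, 2), -1)) = Mul(Pow(Add(-1, Rational(-1, 5)), 2), Pow(64, -1)) = Mul(Pow(Rational(-6, 5), 2), Rational(1, 64)) = Mul(Rational(36, 25), Rational(1, 64)) = Rational(9, 400)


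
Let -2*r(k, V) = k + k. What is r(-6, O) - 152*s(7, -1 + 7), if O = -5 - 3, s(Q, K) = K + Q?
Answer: -1970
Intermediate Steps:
O = -8
r(k, V) = -k (r(k, V) = -(k + k)/2 = -k)
r(-6, O) - 152*s(7, -1 + 7) = -1*(-6) - 152*((-1 + 7) + 7) = 6 - 152*(6 + 7) = 6 - 152*13 = 6 - 1976 = -1970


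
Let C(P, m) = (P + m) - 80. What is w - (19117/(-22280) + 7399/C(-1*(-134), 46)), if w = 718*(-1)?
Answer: -88132101/111400 ≈ -791.13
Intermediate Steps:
C(P, m) = -80 + P + m
w = -718
w - (19117/(-22280) + 7399/C(-1*(-134), 46)) = -718 - (19117/(-22280) + 7399/(-80 - 1*(-134) + 46)) = -718 - (19117*(-1/22280) + 7399/(-80 + 134 + 46)) = -718 - (-19117/22280 + 7399/100) = -718 - 1*8146901/111400 = -718 - 8146901/111400 = -88132101/111400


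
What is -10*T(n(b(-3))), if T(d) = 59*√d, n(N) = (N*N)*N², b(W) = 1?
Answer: -590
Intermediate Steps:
n(N) = N⁴ (n(N) = N²*N² = N⁴)
-10*T(n(b(-3))) = -590*√(1⁴) = -590*√1 = -590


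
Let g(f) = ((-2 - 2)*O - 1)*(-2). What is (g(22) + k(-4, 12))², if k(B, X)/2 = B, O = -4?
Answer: 1444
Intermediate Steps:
k(B, X) = 2*B
g(f) = -30 (g(f) = ((-2 - 2)*(-4) - 1)*(-2) = (-4*(-4) - 1)*(-2) = (16 - 1)*(-2) = 15*(-2) = -30)
(g(22) + k(-4, 12))² = (-30 + 2*(-4))² = (-30 - 8)² = (-38)² = 1444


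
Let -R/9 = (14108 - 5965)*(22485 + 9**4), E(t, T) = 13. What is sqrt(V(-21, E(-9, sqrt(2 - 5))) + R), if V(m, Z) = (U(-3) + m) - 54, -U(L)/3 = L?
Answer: 2*I*sqrt(532173567) ≈ 46138.0*I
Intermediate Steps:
U(L) = -3*L
V(m, Z) = -45 + m (V(m, Z) = (-3*(-3) + m) - 54 = (9 + m) - 54 = -45 + m)
R = -2128694202 (R = -9*(14108 - 5965)*(22485 + 9**4) = -73287*(22485 + 6561) = -73287*29046 = -9*236521578 = -2128694202)
sqrt(V(-21, E(-9, sqrt(2 - 5))) + R) = sqrt((-45 - 21) - 2128694202) = sqrt(-66 - 2128694202) = sqrt(-2128694268) = 2*I*sqrt(532173567)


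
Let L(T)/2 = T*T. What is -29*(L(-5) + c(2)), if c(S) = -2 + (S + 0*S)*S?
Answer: -1508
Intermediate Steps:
L(T) = 2*T² (L(T) = 2*(T*T) = 2*T²)
c(S) = -2 + S² (c(S) = -2 + (S + 0)*S = -2 + S*S = -2 + S²)
-29*(L(-5) + c(2)) = -29*(2*(-5)² + (-2 + 2²)) = -29*(2*25 + (-2 + 4)) = -29*(50 + 2) = -29*52 = -1508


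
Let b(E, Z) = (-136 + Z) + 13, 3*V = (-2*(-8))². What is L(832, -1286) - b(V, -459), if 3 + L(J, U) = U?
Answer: -707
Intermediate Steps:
L(J, U) = -3 + U
V = 256/3 (V = (-2*(-8))²/3 = (⅓)*16² = (⅓)*256 = 256/3 ≈ 85.333)
b(E, Z) = -123 + Z
L(832, -1286) - b(V, -459) = (-3 - 1286) - (-123 - 459) = -1289 - 1*(-582) = -1289 + 582 = -707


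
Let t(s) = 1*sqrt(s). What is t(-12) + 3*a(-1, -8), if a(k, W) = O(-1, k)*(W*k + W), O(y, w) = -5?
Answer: 2*I*sqrt(3) ≈ 3.4641*I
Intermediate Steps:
t(s) = sqrt(s)
a(k, W) = -5*W - 5*W*k (a(k, W) = -5*(W*k + W) = -5*(W + W*k) = -5*W - 5*W*k)
t(-12) + 3*a(-1, -8) = sqrt(-12) + 3*(-5*(-8)*(1 - 1)) = 2*I*sqrt(3) + 3*(-5*(-8)*0) = 2*I*sqrt(3) + 3*0 = 2*I*sqrt(3) + 0 = 2*I*sqrt(3)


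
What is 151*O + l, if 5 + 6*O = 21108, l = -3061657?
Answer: -15183389/6 ≈ -2.5306e+6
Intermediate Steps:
O = 21103/6 (O = -⅚ + (⅙)*21108 = -⅚ + 3518 = 21103/6 ≈ 3517.2)
151*O + l = 151*(21103/6) - 3061657 = 3186553/6 - 3061657 = -15183389/6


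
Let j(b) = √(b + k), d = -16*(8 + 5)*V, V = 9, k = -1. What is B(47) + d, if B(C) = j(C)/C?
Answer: -1872 + √46/47 ≈ -1871.9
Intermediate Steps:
d = -1872 (d = -16*(8 + 5)*9 = -208*9 = -16*117 = -1872)
j(b) = √(-1 + b) (j(b) = √(b - 1) = √(-1 + b))
B(C) = √(-1 + C)/C
B(47) + d = √(-1 + 47)/47 - 1872 = √46/47 - 1872 = -1872 + √46/47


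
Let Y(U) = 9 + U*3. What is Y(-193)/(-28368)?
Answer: 95/4728 ≈ 0.020093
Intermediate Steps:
Y(U) = 9 + 3*U
Y(-193)/(-28368) = (9 + 3*(-193))/(-28368) = (9 - 579)*(-1/28368) = -570*(-1/28368) = 95/4728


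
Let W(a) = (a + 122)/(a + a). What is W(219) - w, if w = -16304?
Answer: 7141493/438 ≈ 16305.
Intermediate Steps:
W(a) = (122 + a)/(2*a) (W(a) = (122 + a)/((2*a)) = (122 + a)*(1/(2*a)) = (122 + a)/(2*a))
W(219) - w = (1/2)*(122 + 219)/219 - 1*(-16304) = (1/2)*(1/219)*341 + 16304 = 341/438 + 16304 = 7141493/438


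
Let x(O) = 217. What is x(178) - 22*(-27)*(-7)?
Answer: -3941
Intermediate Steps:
x(178) - 22*(-27)*(-7) = 217 - 22*(-27)*(-7) = 217 + 594*(-7) = 217 - 4158 = -3941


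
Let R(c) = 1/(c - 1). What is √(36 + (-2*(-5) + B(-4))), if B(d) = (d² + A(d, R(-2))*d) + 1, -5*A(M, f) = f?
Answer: √14115/15 ≈ 7.9204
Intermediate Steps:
R(c) = 1/(-1 + c)
A(M, f) = -f/5
B(d) = 1 + d² + d/15 (B(d) = (d² + (-1/(5*(-1 - 2)))*d) + 1 = (d² + (-⅕/(-3))*d) + 1 = (d² + (-⅕*(-⅓))*d) + 1 = (d² + d/15) + 1 = 1 + d² + d/15)
√(36 + (-2*(-5) + B(-4))) = √(36 + (-2*(-5) + (1 + (-4)² + (1/15)*(-4)))) = √(36 + (10 + (1 + 16 - 4/15))) = √(36 + (10 + 251/15)) = √(36 + 401/15) = √(941/15) = √14115/15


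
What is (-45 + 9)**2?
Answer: 1296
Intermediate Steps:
(-45 + 9)**2 = (-36)**2 = 1296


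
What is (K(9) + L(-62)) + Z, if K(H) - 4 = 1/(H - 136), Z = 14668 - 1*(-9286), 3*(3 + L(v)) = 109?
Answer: 9140695/381 ≈ 23991.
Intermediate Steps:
L(v) = 100/3 (L(v) = -3 + (⅓)*109 = -3 + 109/3 = 100/3)
Z = 23954 (Z = 14668 + 9286 = 23954)
K(H) = 4 + 1/(-136 + H) (K(H) = 4 + 1/(H - 136) = 4 + 1/(-136 + H))
(K(9) + L(-62)) + Z = ((-543 + 4*9)/(-136 + 9) + 100/3) + 23954 = ((-543 + 36)/(-127) + 100/3) + 23954 = (-1/127*(-507) + 100/3) + 23954 = (507/127 + 100/3) + 23954 = 14221/381 + 23954 = 9140695/381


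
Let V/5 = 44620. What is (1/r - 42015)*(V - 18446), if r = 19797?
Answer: -56741750939972/6599 ≈ -8.5985e+9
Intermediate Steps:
V = 223100 (V = 5*44620 = 223100)
(1/r - 42015)*(V - 18446) = (1/19797 - 42015)*(223100 - 18446) = (1/19797 - 42015)*204654 = -831770954/19797*204654 = -56741750939972/6599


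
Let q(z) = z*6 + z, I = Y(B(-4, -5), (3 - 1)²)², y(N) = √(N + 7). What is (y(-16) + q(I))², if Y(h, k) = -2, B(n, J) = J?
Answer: 775 + 168*I ≈ 775.0 + 168.0*I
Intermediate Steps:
y(N) = √(7 + N)
I = 4 (I = (-2)² = 4)
q(z) = 7*z (q(z) = 6*z + z = 7*z)
(y(-16) + q(I))² = (√(7 - 16) + 7*4)² = (√(-9) + 28)² = (3*I + 28)² = (28 + 3*I)²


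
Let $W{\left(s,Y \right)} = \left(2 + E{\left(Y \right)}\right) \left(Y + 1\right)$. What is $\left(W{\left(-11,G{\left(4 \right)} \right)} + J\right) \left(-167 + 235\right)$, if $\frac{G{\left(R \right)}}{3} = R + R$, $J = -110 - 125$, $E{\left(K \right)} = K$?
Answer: $28220$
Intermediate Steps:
$J = -235$
$G{\left(R \right)} = 6 R$ ($G{\left(R \right)} = 3 \left(R + R\right) = 3 \cdot 2 R = 6 R$)
$W{\left(s,Y \right)} = \left(1 + Y\right) \left(2 + Y\right)$ ($W{\left(s,Y \right)} = \left(2 + Y\right) \left(Y + 1\right) = \left(2 + Y\right) \left(1 + Y\right) = \left(1 + Y\right) \left(2 + Y\right)$)
$\left(W{\left(-11,G{\left(4 \right)} \right)} + J\right) \left(-167 + 235\right) = \left(\left(2 + \left(6 \cdot 4\right)^{2} + 3 \cdot 6 \cdot 4\right) - 235\right) \left(-167 + 235\right) = \left(\left(2 + 24^{2} + 3 \cdot 24\right) - 235\right) 68 = \left(\left(2 + 576 + 72\right) - 235\right) 68 = \left(650 - 235\right) 68 = 415 \cdot 68 = 28220$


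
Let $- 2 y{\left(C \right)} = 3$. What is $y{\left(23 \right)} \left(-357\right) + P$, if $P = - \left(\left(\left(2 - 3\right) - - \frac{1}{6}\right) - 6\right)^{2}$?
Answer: $\frac{17597}{36} \approx 488.81$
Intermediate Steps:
$y{\left(C \right)} = - \frac{3}{2}$ ($y{\left(C \right)} = \left(- \frac{1}{2}\right) 3 = - \frac{3}{2}$)
$P = - \frac{1681}{36}$ ($P = - \left(\left(-1 - - \frac{1}{6}\right) - 6\right)^{2} = - \left(\left(-1 + \left(\frac{1}{2} - \frac{1}{3}\right)\right) - 6\right)^{2} = - \left(\left(-1 + \frac{1}{6}\right) - 6\right)^{2} = - \left(- \frac{5}{6} - 6\right)^{2} = - \left(- \frac{41}{6}\right)^{2} = \left(-1\right) \frac{1681}{36} = - \frac{1681}{36} \approx -46.694$)
$y{\left(23 \right)} \left(-357\right) + P = \left(- \frac{3}{2}\right) \left(-357\right) - \frac{1681}{36} = \frac{1071}{2} - \frac{1681}{36} = \frac{17597}{36}$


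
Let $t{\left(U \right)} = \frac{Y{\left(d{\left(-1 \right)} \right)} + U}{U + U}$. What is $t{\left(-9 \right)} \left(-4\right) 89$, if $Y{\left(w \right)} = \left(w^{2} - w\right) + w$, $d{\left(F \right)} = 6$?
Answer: $534$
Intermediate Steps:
$Y{\left(w \right)} = w^{2}$
$t{\left(U \right)} = \frac{36 + U}{2 U}$ ($t{\left(U \right)} = \frac{6^{2} + U}{U + U} = \frac{36 + U}{2 U}$)
$t{\left(-9 \right)} \left(-4\right) 89 = \frac{36 - 9}{2 \left(-9\right)} \left(-4\right) 89 = \frac{1}{2} \left(- \frac{1}{9}\right) 27 \left(-4\right) 89 = \left(- \frac{3}{2}\right) \left(-4\right) 89 = 6 \cdot 89 = 534$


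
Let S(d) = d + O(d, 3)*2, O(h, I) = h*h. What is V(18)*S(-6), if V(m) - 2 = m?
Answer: 1320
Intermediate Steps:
O(h, I) = h²
V(m) = 2 + m
S(d) = d + 2*d² (S(d) = d + d²*2 = d + 2*d²)
V(18)*S(-6) = (2 + 18)*(-6*(1 + 2*(-6))) = 20*(-6*(1 - 12)) = 20*(-6*(-11)) = 20*66 = 1320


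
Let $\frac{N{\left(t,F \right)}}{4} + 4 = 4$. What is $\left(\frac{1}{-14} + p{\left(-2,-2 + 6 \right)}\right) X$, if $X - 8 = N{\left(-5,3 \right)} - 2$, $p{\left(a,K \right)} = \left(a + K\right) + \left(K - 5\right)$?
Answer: $\frac{39}{7} \approx 5.5714$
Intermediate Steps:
$N{\left(t,F \right)} = 0$ ($N{\left(t,F \right)} = -16 + 4 \cdot 4 = -16 + 16 = 0$)
$p{\left(a,K \right)} = -5 + a + 2 K$ ($p{\left(a,K \right)} = \left(K + a\right) + \left(-5 + K\right) = -5 + a + 2 K$)
$X = 6$ ($X = 8 + \left(0 - 2\right) = 8 - 2 = 6$)
$\left(\frac{1}{-14} + p{\left(-2,-2 + 6 \right)}\right) X = \left(\frac{1}{-14} - \left(7 - 2 \left(-2 + 6\right)\right)\right) 6 = \left(- \frac{1}{14} - -1\right) 6 = \left(- \frac{1}{14} + 1\right) 6 = \frac{13}{14} \cdot 6 = \frac{39}{7}$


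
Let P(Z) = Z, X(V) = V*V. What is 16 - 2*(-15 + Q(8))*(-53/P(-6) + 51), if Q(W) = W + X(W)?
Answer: -6805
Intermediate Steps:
X(V) = V²
Q(W) = W + W²
16 - 2*(-15 + Q(8))*(-53/P(-6) + 51) = 16 - 2*(-15 + 8*(1 + 8))*(-53/(-6) + 51) = 16 - 2*(-15 + 8*9)*(-53*(-⅙) + 51) = 16 - 2*(-15 + 72)*(53/6 + 51) = 16 - 114*359/6 = 16 - 2*6821/2 = 16 - 6821 = -6805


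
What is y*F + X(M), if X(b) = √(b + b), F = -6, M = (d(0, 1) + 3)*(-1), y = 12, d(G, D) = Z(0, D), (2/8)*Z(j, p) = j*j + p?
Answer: -72 + I*√14 ≈ -72.0 + 3.7417*I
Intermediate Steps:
Z(j, p) = 4*p + 4*j² (Z(j, p) = 4*(j*j + p) = 4*(j² + p) = 4*(p + j²) = 4*p + 4*j²)
d(G, D) = 4*D (d(G, D) = 4*D + 4*0² = 4*D + 4*0 = 4*D + 0 = 4*D)
M = -7 (M = (4*1 + 3)*(-1) = (4 + 3)*(-1) = 7*(-1) = -7)
X(b) = √2*√b (X(b) = √(2*b) = √2*√b)
y*F + X(M) = 12*(-6) + √2*√(-7) = -72 + √2*(I*√7) = -72 + I*√14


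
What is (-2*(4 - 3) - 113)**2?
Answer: 13225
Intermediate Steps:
(-2*(4 - 3) - 113)**2 = (-2*1 - 113)**2 = (-2 - 113)**2 = (-115)**2 = 13225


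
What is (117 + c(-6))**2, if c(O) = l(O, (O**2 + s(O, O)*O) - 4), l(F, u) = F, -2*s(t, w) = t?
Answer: 12321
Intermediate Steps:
s(t, w) = -t/2
c(O) = O
(117 + c(-6))**2 = (117 - 6)**2 = 111**2 = 12321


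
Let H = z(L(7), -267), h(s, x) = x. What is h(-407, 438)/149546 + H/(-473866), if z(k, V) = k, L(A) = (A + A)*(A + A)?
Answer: 44560573/17716191209 ≈ 0.0025152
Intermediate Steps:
L(A) = 4*A² (L(A) = (2*A)*(2*A) = 4*A²)
H = 196 (H = 4*7² = 4*49 = 196)
h(-407, 438)/149546 + H/(-473866) = 438/149546 + 196/(-473866) = 438*(1/149546) + 196*(-1/473866) = 219/74773 - 98/236933 = 44560573/17716191209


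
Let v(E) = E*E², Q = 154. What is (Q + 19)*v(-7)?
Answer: -59339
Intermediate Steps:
v(E) = E³
(Q + 19)*v(-7) = (154 + 19)*(-7)³ = 173*(-343) = -59339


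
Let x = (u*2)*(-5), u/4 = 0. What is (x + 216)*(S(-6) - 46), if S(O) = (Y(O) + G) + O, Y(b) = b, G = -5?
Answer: -13608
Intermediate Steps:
u = 0 (u = 4*0 = 0)
S(O) = -5 + 2*O (S(O) = (O - 5) + O = (-5 + O) + O = -5 + 2*O)
x = 0 (x = (0*2)*(-5) = 0*(-5) = 0)
(x + 216)*(S(-6) - 46) = (0 + 216)*((-5 + 2*(-6)) - 46) = 216*((-5 - 12) - 46) = 216*(-17 - 46) = 216*(-63) = -13608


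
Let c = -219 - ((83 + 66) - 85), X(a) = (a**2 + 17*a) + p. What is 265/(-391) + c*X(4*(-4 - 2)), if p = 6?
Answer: -19253887/391 ≈ -49243.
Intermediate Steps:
X(a) = 6 + a**2 + 17*a (X(a) = (a**2 + 17*a) + 6 = 6 + a**2 + 17*a)
c = -283 (c = -219 - (149 - 85) = -219 - 1*64 = -219 - 64 = -283)
265/(-391) + c*X(4*(-4 - 2)) = 265/(-391) - 283*(6 + (4*(-4 - 2))**2 + 17*(4*(-4 - 2))) = 265*(-1/391) - 283*(6 + (4*(-6))**2 + 17*(4*(-6))) = -265/391 - 283*(6 + (-24)**2 + 17*(-24)) = -265/391 - 283*(6 + 576 - 408) = -265/391 - 283*174 = -265/391 - 49242 = -19253887/391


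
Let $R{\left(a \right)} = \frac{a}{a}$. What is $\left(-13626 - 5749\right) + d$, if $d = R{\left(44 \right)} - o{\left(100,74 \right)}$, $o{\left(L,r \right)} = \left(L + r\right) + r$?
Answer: $-19622$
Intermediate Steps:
$R{\left(a \right)} = 1$
$o{\left(L,r \right)} = L + 2 r$
$d = -247$ ($d = 1 - \left(100 + 2 \cdot 74\right) = 1 - \left(100 + 148\right) = 1 - 248 = -247$)
$\left(-13626 - 5749\right) + d = \left(-13626 - 5749\right) - 247 = -19375 - 247 = -19622$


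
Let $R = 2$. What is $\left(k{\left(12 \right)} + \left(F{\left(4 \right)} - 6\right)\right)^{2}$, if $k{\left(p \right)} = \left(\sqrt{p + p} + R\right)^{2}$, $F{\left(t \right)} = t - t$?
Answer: $868 + 352 \sqrt{6} \approx 1730.2$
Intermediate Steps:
$F{\left(t \right)} = 0$
$k{\left(p \right)} = \left(2 + \sqrt{2} \sqrt{p}\right)^{2}$ ($k{\left(p \right)} = \left(\sqrt{p + p} + 2\right)^{2} = \left(\sqrt{2 p} + 2\right)^{2} = \left(\sqrt{2} \sqrt{p} + 2\right)^{2} = \left(2 + \sqrt{2} \sqrt{p}\right)^{2}$)
$\left(k{\left(12 \right)} + \left(F{\left(4 \right)} - 6\right)\right)^{2} = \left(\left(2 + \sqrt{2} \sqrt{12}\right)^{2} + \left(0 - 6\right)\right)^{2} = \left(\left(2 + \sqrt{2} \cdot 2 \sqrt{3}\right)^{2} + \left(0 - 6\right)\right)^{2} = \left(\left(2 + 2 \sqrt{6}\right)^{2} - 6\right)^{2} = \left(-6 + \left(2 + 2 \sqrt{6}\right)^{2}\right)^{2}$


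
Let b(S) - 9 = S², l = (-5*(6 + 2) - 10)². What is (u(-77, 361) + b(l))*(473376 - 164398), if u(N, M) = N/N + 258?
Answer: 1931195306104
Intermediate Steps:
u(N, M) = 259 (u(N, M) = 1 + 258 = 259)
l = 2500 (l = (-5*8 - 10)² = (-40 - 10)² = (-50)² = 2500)
b(S) = 9 + S²
(u(-77, 361) + b(l))*(473376 - 164398) = (259 + (9 + 2500²))*(473376 - 164398) = (259 + (9 + 6250000))*308978 = (259 + 6250009)*308978 = 6250268*308978 = 1931195306104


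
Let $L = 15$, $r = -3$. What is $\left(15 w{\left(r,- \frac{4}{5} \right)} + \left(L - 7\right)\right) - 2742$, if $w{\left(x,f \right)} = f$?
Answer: $-2746$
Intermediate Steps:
$\left(15 w{\left(r,- \frac{4}{5} \right)} + \left(L - 7\right)\right) - 2742 = \left(15 \left(- \frac{4}{5}\right) + \left(15 - 7\right)\right) - 2742 = \left(15 \left(\left(-4\right) \frac{1}{5}\right) + 8\right) - 2742 = \left(15 \left(- \frac{4}{5}\right) + 8\right) - 2742 = \left(-12 + 8\right) - 2742 = -4 - 2742 = -2746$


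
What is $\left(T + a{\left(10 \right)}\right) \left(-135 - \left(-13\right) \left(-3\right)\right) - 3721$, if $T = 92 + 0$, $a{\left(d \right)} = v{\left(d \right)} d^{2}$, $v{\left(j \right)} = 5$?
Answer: $-106729$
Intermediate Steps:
$a{\left(d \right)} = 5 d^{2}$
$T = 92$
$\left(T + a{\left(10 \right)}\right) \left(-135 - \left(-13\right) \left(-3\right)\right) - 3721 = \left(92 + 5 \cdot 10^{2}\right) \left(-135 - \left(-13\right) \left(-3\right)\right) - 3721 = \left(92 + 5 \cdot 100\right) \left(-135 - 39\right) - 3721 = \left(92 + 500\right) \left(-135 - 39\right) - 3721 = 592 \left(-174\right) - 3721 = -103008 - 3721 = -106729$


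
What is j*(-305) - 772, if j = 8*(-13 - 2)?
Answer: 35828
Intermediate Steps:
j = -120 (j = 8*(-15) = -120)
j*(-305) - 772 = -120*(-305) - 772 = 36600 - 772 = 35828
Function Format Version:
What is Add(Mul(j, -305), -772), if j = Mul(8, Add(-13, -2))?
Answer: 35828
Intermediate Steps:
j = -120 (j = Mul(8, -15) = -120)
Add(Mul(j, -305), -772) = Add(Mul(-120, -305), -772) = Add(36600, -772) = 35828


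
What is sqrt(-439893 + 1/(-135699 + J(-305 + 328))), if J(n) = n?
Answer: I*sqrt(2024385054009811)/67838 ≈ 663.24*I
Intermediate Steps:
sqrt(-439893 + 1/(-135699 + J(-305 + 328))) = sqrt(-439893 + 1/(-135699 + (-305 + 328))) = sqrt(-439893 + 1/(-135699 + 23)) = sqrt(-439893 + 1/(-135676)) = sqrt(-439893 - 1/135676) = sqrt(-59682922669/135676) = I*sqrt(2024385054009811)/67838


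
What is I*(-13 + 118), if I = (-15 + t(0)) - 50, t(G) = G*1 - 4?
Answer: -7245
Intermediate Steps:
t(G) = -4 + G (t(G) = G - 4 = -4 + G)
I = -69 (I = (-15 + (-4 + 0)) - 50 = (-15 - 4) - 50 = -19 - 50 = -69)
I*(-13 + 118) = -69*(-13 + 118) = -69*105 = -7245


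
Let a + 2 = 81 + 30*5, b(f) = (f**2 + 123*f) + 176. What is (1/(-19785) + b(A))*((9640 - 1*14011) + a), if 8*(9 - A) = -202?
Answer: -3646300659779/158280 ≈ -2.3037e+7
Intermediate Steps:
A = 137/4 (A = 9 - 1/8*(-202) = 9 + 101/4 = 137/4 ≈ 34.250)
b(f) = 176 + f**2 + 123*f
a = 229 (a = -2 + (81 + 30*5) = -2 + (81 + 150) = -2 + 231 = 229)
(1/(-19785) + b(A))*((9640 - 1*14011) + a) = (1/(-19785) + (176 + (137/4)**2 + 123*(137/4)))*((9640 - 1*14011) + 229) = (-1/19785 + (176 + 18769/16 + 16851/4))*((9640 - 14011) + 229) = (-1/19785 + 88989/16)*(-4371 + 229) = (1760647349/316560)*(-4142) = -3646300659779/158280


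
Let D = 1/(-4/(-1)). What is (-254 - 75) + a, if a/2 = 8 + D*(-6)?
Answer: -316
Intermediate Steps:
D = ¼ (D = 1/(-4*(-1)) = 1/4 = ¼ ≈ 0.25000)
a = 13 (a = 2*(8 + (¼)*(-6)) = 2*(8 - 3/2) = 2*(13/2) = 13)
(-254 - 75) + a = (-254 - 75) + 13 = -329 + 13 = -316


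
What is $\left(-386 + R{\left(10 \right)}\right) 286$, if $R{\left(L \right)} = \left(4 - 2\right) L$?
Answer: $-104676$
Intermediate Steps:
$R{\left(L \right)} = 2 L$
$\left(-386 + R{\left(10 \right)}\right) 286 = \left(-386 + 2 \cdot 10\right) 286 = \left(-386 + 20\right) 286 = \left(-366\right) 286 = -104676$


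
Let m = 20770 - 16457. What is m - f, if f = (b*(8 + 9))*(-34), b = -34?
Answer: -15339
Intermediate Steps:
f = 19652 (f = -34*(8 + 9)*(-34) = -34*17*(-34) = -578*(-34) = 19652)
m = 4313
m - f = 4313 - 1*19652 = 4313 - 19652 = -15339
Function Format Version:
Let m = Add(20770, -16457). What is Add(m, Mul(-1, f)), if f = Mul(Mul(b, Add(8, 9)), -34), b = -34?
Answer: -15339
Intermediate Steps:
f = 19652 (f = Mul(Mul(-34, Add(8, 9)), -34) = Mul(Mul(-34, 17), -34) = Mul(-578, -34) = 19652)
m = 4313
Add(m, Mul(-1, f)) = Add(4313, Mul(-1, 19652)) = Add(4313, -19652) = -15339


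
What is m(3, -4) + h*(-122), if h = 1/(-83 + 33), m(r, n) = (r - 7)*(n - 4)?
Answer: 861/25 ≈ 34.440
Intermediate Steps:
m(r, n) = (-7 + r)*(-4 + n)
h = -1/50 (h = 1/(-50) = -1/50 ≈ -0.020000)
m(3, -4) + h*(-122) = (28 - 7*(-4) - 4*3 - 4*3) - 1/50*(-122) = (28 + 28 - 12 - 12) + 61/25 = 32 + 61/25 = 861/25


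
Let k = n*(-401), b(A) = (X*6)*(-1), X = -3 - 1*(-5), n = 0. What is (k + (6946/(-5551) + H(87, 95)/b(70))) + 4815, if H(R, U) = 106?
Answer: 160032511/33306 ≈ 4804.9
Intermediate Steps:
X = 2 (X = -3 + 5 = 2)
b(A) = -12 (b(A) = (2*6)*(-1) = 12*(-1) = -12)
k = 0 (k = 0*(-401) = 0)
(k + (6946/(-5551) + H(87, 95)/b(70))) + 4815 = (0 + (6946/(-5551) + 106/(-12))) + 4815 = (0 + (6946*(-1/5551) + 106*(-1/12))) + 4815 = (0 + (-6946/5551 - 53/6)) + 4815 = (0 - 335879/33306) + 4815 = -335879/33306 + 4815 = 160032511/33306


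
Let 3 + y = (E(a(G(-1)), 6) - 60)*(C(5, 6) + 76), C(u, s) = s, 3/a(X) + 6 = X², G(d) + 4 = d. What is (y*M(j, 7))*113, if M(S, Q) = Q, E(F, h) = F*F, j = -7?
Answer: -1405183815/361 ≈ -3.8925e+6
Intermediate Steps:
G(d) = -4 + d
a(X) = 3/(-6 + X²)
E(F, h) = F²
y = -1776465/361 (y = -3 + ((3/(-6 + (-4 - 1)²))² - 60)*(6 + 76) = -3 + ((3/(-6 + (-5)²))² - 60)*82 = -3 + ((3/(-6 + 25))² - 60)*82 = -3 + ((3/19)² - 60)*82 = -3 + (9/361 - 60)*82 = -3 - 21651/361*82 = -3 - 1775382/361 = -1776465/361 ≈ -4921.0)
(y*M(j, 7))*113 = -1776465/361*7*113 = -12435255/361*113 = -1405183815/361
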